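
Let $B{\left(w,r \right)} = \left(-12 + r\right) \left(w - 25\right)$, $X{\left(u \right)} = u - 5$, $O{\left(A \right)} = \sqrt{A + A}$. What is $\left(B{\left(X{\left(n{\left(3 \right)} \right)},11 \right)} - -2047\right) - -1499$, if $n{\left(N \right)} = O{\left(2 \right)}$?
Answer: $3574$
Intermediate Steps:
$O{\left(A \right)} = \sqrt{2} \sqrt{A}$ ($O{\left(A \right)} = \sqrt{2 A} = \sqrt{2} \sqrt{A}$)
$n{\left(N \right)} = 2$ ($n{\left(N \right)} = \sqrt{2} \sqrt{2} = 2$)
$X{\left(u \right)} = -5 + u$
$B{\left(w,r \right)} = \left(-25 + w\right) \left(-12 + r\right)$ ($B{\left(w,r \right)} = \left(-12 + r\right) \left(-25 + w\right) = \left(-25 + w\right) \left(-12 + r\right)$)
$\left(B{\left(X{\left(n{\left(3 \right)} \right)},11 \right)} - -2047\right) - -1499 = \left(\left(300 - 275 - 12 \left(-5 + 2\right) + 11 \left(-5 + 2\right)\right) - -2047\right) - -1499 = \left(\left(300 - 275 - -36 + 11 \left(-3\right)\right) + 2047\right) + 1499 = \left(\left(300 - 275 + 36 - 33\right) + 2047\right) + 1499 = \left(28 + 2047\right) + 1499 = 2075 + 1499 = 3574$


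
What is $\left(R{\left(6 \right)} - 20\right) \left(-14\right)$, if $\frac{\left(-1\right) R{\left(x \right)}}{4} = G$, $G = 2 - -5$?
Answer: $672$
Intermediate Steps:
$G = 7$ ($G = 2 + 5 = 7$)
$R{\left(x \right)} = -28$ ($R{\left(x \right)} = \left(-4\right) 7 = -28$)
$\left(R{\left(6 \right)} - 20\right) \left(-14\right) = \left(-28 - 20\right) \left(-14\right) = \left(-48\right) \left(-14\right) = 672$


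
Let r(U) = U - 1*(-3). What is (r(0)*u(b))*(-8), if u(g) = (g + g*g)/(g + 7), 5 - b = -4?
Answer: -135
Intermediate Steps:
b = 9 (b = 5 - 1*(-4) = 5 + 4 = 9)
r(U) = 3 + U (r(U) = U + 3 = 3 + U)
u(g) = (g + g²)/(7 + g)
(r(0)*u(b))*(-8) = ((3 + 0)*(9*(1 + 9)/(7 + 9)))*(-8) = (3*(9*10/16))*(-8) = (3*(9*(1/16)*10))*(-8) = (3*(45/8))*(-8) = (135/8)*(-8) = -135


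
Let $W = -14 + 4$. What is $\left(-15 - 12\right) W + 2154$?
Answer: $2424$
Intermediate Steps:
$W = -10$
$\left(-15 - 12\right) W + 2154 = \left(-15 - 12\right) \left(-10\right) + 2154 = \left(-27\right) \left(-10\right) + 2154 = 270 + 2154 = 2424$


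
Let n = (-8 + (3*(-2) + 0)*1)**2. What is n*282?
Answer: 55272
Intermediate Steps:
n = 196 (n = (-8 + (-6 + 0)*1)**2 = (-8 - 6*1)**2 = (-8 - 6)**2 = (-14)**2 = 196)
n*282 = 196*282 = 55272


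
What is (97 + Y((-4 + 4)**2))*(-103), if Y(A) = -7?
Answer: -9270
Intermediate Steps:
(97 + Y((-4 + 4)**2))*(-103) = (97 - 7)*(-103) = 90*(-103) = -9270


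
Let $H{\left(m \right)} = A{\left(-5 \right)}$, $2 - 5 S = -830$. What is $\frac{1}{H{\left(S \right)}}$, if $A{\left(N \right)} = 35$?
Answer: $\frac{1}{35} \approx 0.028571$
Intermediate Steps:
$S = \frac{832}{5}$ ($S = \frac{2}{5} - -166 = \frac{2}{5} + 166 = \frac{832}{5} \approx 166.4$)
$H{\left(m \right)} = 35$
$\frac{1}{H{\left(S \right)}} = \frac{1}{35}$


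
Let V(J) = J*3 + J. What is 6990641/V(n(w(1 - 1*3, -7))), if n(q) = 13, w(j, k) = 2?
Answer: 6990641/52 ≈ 1.3444e+5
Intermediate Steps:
V(J) = 4*J (V(J) = 3*J + J = 4*J)
6990641/V(n(w(1 - 1*3, -7))) = 6990641/((4*13)) = 6990641/52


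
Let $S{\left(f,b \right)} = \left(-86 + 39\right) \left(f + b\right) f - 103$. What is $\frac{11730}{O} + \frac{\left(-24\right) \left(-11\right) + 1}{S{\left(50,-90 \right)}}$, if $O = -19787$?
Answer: $- \frac{1096168255}{1857939939} \approx -0.58999$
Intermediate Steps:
$S{\left(f,b \right)} = -103 + f \left(- 47 b - 47 f\right)$ ($S{\left(f,b \right)} = - 47 \left(b + f\right) f - 103 = \left(- 47 b - 47 f\right) f - 103 = f \left(- 47 b - 47 f\right) - 103 = -103 + f \left(- 47 b - 47 f\right)$)
$\frac{11730}{O} + \frac{\left(-24\right) \left(-11\right) + 1}{S{\left(50,-90 \right)}} = \frac{11730}{-19787} + \frac{\left(-24\right) \left(-11\right) + 1}{-103 - 47 \cdot 50^{2} - \left(-4230\right) 50} = 11730 \left(- \frac{1}{19787}\right) + \frac{264 + 1}{-103 - 117500 + 211500} = - \frac{11730}{19787} + \frac{265}{-103 - 117500 + 211500} = - \frac{11730}{19787} + \frac{265}{93897} = - \frac{1096168255}{1857939939}$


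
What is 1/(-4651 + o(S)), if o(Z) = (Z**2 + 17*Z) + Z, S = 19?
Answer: -1/3948 ≈ -0.00025329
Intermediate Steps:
o(Z) = Z**2 + 18*Z
1/(-4651 + o(S)) = 1/(-4651 + 19*(18 + 19)) = 1/(-4651 + 19*37) = 1/(-4651 + 703) = 1/(-3948) = -1/3948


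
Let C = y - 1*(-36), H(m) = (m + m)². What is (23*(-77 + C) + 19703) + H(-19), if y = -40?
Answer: 19284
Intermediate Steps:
H(m) = 4*m² (H(m) = (2*m)² = 4*m²)
C = -4 (C = -40 - 1*(-36) = -40 + 36 = -4)
(23*(-77 + C) + 19703) + H(-19) = (23*(-77 - 4) + 19703) + 4*(-19)² = (23*(-81) + 19703) + 4*361 = (-1863 + 19703) + 1444 = 17840 + 1444 = 19284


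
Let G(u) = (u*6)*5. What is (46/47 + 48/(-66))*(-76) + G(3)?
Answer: 36650/517 ≈ 70.890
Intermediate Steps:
G(u) = 30*u (G(u) = (6*u)*5 = 30*u)
(46/47 + 48/(-66))*(-76) + G(3) = (46/47 + 48/(-66))*(-76) + 30*3 = (46*(1/47) + 48*(-1/66))*(-76) + 90 = (46/47 - 8/11)*(-76) + 90 = (130/517)*(-76) + 90 = -9880/517 + 90 = 36650/517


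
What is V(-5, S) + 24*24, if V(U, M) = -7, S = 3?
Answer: 569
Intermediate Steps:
V(-5, S) + 24*24 = -7 + 24*24 = -7 + 576 = 569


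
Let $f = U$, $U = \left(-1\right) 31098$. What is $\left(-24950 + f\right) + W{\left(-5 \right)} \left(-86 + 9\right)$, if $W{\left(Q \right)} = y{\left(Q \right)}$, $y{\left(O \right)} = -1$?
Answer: $-55971$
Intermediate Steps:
$W{\left(Q \right)} = -1$
$U = -31098$
$f = -31098$
$\left(-24950 + f\right) + W{\left(-5 \right)} \left(-86 + 9\right) = \left(-24950 - 31098\right) - \left(-86 + 9\right) = -56048 - -77 = -56048 + 77 = -55971$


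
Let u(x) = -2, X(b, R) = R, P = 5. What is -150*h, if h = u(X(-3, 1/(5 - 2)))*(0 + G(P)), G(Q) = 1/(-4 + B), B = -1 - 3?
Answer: -75/2 ≈ -37.500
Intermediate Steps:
B = -4
G(Q) = -⅛ (G(Q) = 1/(-4 - 4) = 1/(-8) = -⅛)
h = ¼ (h = -2*(0 - ⅛) = -2*(-⅛) = ¼ ≈ 0.25000)
-150*h = -150*¼ = -75/2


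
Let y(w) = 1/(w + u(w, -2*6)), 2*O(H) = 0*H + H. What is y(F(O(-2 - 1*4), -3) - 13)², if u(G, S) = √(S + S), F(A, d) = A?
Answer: I/(8*(8*√6 + 29*I)) ≈ 0.0029592 + 0.0019996*I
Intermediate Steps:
O(H) = H/2 (O(H) = (0*H + H)/2 = (0 + H)/2 = H/2)
u(G, S) = √2*√S (u(G, S) = √(2*S) = √2*√S)
y(w) = 1/(w + 2*I*√6) (y(w) = 1/(w + √2*√(-2*6)) = 1/(w + √2*√(-12)) = 1/(w + √2*(2*I*√3)) = 1/(w + 2*I*√6))
y(F(O(-2 - 1*4), -3) - 13)² = (1/(((-2 - 1*4)/2 - 13) + 2*I*√6))² = (1/(((-2 - 4)/2 - 13) + 2*I*√6))² = (1/(((½)*(-6) - 13) + 2*I*√6))² = (1/((-3 - 13) + 2*I*√6))² = (1/(-16 + 2*I*√6))² = (-16 + 2*I*√6)⁻²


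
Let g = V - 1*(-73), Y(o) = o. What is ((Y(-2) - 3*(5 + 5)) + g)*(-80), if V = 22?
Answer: -5040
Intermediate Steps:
g = 95 (g = 22 - 1*(-73) = 22 + 73 = 95)
((Y(-2) - 3*(5 + 5)) + g)*(-80) = ((-2 - 3*(5 + 5)) + 95)*(-80) = ((-2 - 3*10) + 95)*(-80) = ((-2 - 30) + 95)*(-80) = (-32 + 95)*(-80) = 63*(-80) = -5040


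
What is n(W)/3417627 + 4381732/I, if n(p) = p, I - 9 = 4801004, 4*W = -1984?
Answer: 14972744287516/16408071656151 ≈ 0.91252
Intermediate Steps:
W = -496 (W = (1/4)*(-1984) = -496)
I = 4801013 (I = 9 + 4801004 = 4801013)
n(W)/3417627 + 4381732/I = -496/3417627 + 4381732/4801013 = 14972744287516/16408071656151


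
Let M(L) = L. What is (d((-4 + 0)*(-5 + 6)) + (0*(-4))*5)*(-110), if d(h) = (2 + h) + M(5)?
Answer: -330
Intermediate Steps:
d(h) = 7 + h (d(h) = (2 + h) + 5 = 7 + h)
(d((-4 + 0)*(-5 + 6)) + (0*(-4))*5)*(-110) = ((7 + (-4 + 0)*(-5 + 6)) + (0*(-4))*5)*(-110) = ((7 - 4*1) + 0*5)*(-110) = ((7 - 4) + 0)*(-110) = (3 + 0)*(-110) = 3*(-110) = -330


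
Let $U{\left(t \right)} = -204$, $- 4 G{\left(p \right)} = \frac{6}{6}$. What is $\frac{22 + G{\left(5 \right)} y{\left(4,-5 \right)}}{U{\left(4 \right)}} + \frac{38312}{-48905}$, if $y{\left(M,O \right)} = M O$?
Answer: $- \frac{3045361}{3325540} \approx -0.91575$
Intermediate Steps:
$G{\left(p \right)} = - \frac{1}{4}$ ($G{\left(p \right)} = - \frac{6 \cdot \frac{1}{6}}{4} = \left(- \frac{1}{4}\right) 1 = - \frac{1}{4}$)
$\frac{22 + G{\left(5 \right)} y{\left(4,-5 \right)}}{U{\left(4 \right)}} + \frac{38312}{-48905} = \frac{22 - \frac{4 \left(-5\right)}{4}}{-204} + \frac{38312}{-48905} = \left(22 - -5\right) \left(- \frac{1}{204}\right) + 38312 \left(- \frac{1}{48905}\right) = \left(22 + 5\right) \left(- \frac{1}{204}\right) - \frac{38312}{48905} = 27 \left(- \frac{1}{204}\right) - \frac{38312}{48905} = - \frac{9}{68} - \frac{38312}{48905} = - \frac{3045361}{3325540}$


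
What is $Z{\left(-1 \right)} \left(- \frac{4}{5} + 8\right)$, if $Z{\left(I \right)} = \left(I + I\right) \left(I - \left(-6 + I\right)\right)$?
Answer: $- \frac{432}{5} \approx -86.4$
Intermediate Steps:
$Z{\left(I \right)} = 12 I$ ($Z{\left(I \right)} = 2 I 6 = 12 I$)
$Z{\left(-1 \right)} \left(- \frac{4}{5} + 8\right) = 12 \left(-1\right) \left(- \frac{4}{5} + 8\right) = - 12 \left(\left(-4\right) \frac{1}{5} + 8\right) = - 12 \left(- \frac{4}{5} + 8\right) = \left(-12\right) \frac{36}{5} = - \frac{432}{5}$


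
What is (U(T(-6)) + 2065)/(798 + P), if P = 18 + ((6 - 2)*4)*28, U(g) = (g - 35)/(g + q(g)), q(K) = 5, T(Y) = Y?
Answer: 1053/632 ≈ 1.6661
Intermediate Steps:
U(g) = (-35 + g)/(5 + g) (U(g) = (g - 35)/(g + 5) = (-35 + g)/(5 + g))
P = 466 (P = 18 + (4*4)*28 = 18 + 16*28 = 18 + 448 = 466)
(U(T(-6)) + 2065)/(798 + P) = ((-35 - 6)/(5 - 6) + 2065)/(798 + 466) = (-41/(-1) + 2065)/1264 = (-1*(-41) + 2065)*(1/1264) = (41 + 2065)*(1/1264) = 2106*(1/1264) = 1053/632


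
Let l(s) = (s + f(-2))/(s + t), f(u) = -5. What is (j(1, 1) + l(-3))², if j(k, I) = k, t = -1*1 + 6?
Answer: 9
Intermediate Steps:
t = 5 (t = -1 + 6 = 5)
l(s) = (-5 + s)/(5 + s) (l(s) = (s - 5)/(s + 5) = (-5 + s)/(5 + s))
(j(1, 1) + l(-3))² = (1 + (-5 - 3)/(5 - 3))² = (1 - 8/2)² = (1 + (½)*(-8))² = (1 - 4)² = (-3)² = 9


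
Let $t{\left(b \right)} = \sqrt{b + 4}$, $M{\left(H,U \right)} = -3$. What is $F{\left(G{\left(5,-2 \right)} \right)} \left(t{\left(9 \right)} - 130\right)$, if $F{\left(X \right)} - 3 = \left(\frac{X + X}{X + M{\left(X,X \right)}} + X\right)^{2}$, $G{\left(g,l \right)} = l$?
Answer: $- \frac{2886}{5} + \frac{111 \sqrt{13}}{25} \approx -561.19$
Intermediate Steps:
$t{\left(b \right)} = \sqrt{4 + b}$
$F{\left(X \right)} = 3 + \left(X + \frac{2 X}{-3 + X}\right)^{2}$ ($F{\left(X \right)} = 3 + \left(\frac{X + X}{X - 3} + X\right)^{2} = 3 + \left(\frac{2 X}{-3 + X} + X\right)^{2} = 3 + \left(X + \frac{2 X}{-3 + X}\right)^{2}$)
$F{\left(G{\left(5,-2 \right)} \right)} \left(t{\left(9 \right)} - 130\right) = \left(3 + \frac{\left(-2\right)^{2} \left(-1 - 2\right)^{2}}{\left(-3 - 2\right)^{2}}\right) \left(\sqrt{4 + 9} - 130\right) = \left(3 + \frac{4 \left(-3\right)^{2}}{25}\right) \left(\sqrt{13} - 130\right) = \left(3 + 4 \cdot 9 \cdot \frac{1}{25}\right) \left(-130 + \sqrt{13}\right) = \left(3 + \frac{36}{25}\right) \left(-130 + \sqrt{13}\right) = \frac{111 \left(-130 + \sqrt{13}\right)}{25} = - \frac{2886}{5} + \frac{111 \sqrt{13}}{25}$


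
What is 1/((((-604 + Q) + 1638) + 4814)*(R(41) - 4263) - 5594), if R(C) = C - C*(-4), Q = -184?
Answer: -1/22990106 ≈ -4.3497e-8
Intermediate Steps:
R(C) = 5*C (R(C) = C - (-4)*C = C + 4*C = 5*C)
1/((((-604 + Q) + 1638) + 4814)*(R(41) - 4263) - 5594) = 1/((((-604 - 184) + 1638) + 4814)*(5*41 - 4263) - 5594) = 1/(((-788 + 1638) + 4814)*(205 - 4263) - 5594) = 1/((850 + 4814)*(-4058) - 5594) = 1/(5664*(-4058) - 5594) = 1/(-22984512 - 5594) = 1/(-22990106) = -1/22990106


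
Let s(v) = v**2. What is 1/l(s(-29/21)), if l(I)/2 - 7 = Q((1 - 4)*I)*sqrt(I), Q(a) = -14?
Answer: -3/74 ≈ -0.040541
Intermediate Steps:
l(I) = 14 - 28*sqrt(I) (l(I) = 14 + 2*(-14*sqrt(I)) = 14 - 28*sqrt(I))
1/l(s(-29/21)) = 1/(14 - 28*sqrt((-29/21)**2)) = 1/(14 - 28*sqrt(841/441)) = 1/(14 - 28*29/21) = 1/(14 - 116/3) = 1/(-74/3) = -3/74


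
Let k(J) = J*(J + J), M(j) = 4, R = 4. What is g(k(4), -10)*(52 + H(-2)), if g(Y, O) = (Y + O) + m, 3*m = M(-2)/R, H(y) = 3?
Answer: 3685/3 ≈ 1228.3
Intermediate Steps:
k(J) = 2*J² (k(J) = J*(2*J) = 2*J²)
m = ⅓ (m = (4/4)/3 = (4*(¼))/3 = (⅓)*1 = ⅓ ≈ 0.33333)
g(Y, O) = ⅓ + O + Y (g(Y, O) = (Y + O) + ⅓ = (O + Y) + ⅓ = ⅓ + O + Y)
g(k(4), -10)*(52 + H(-2)) = (⅓ - 10 + 2*4²)*(52 + 3) = (⅓ - 10 + 2*16)*55 = (⅓ - 10 + 32)*55 = (67/3)*55 = 3685/3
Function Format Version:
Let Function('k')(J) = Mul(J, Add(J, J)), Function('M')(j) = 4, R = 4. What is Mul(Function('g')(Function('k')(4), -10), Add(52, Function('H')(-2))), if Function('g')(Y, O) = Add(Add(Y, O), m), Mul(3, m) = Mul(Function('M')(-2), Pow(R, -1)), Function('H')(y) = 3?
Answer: Rational(3685, 3) ≈ 1228.3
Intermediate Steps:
Function('k')(J) = Mul(2, Pow(J, 2)) (Function('k')(J) = Mul(J, Mul(2, J)) = Mul(2, Pow(J, 2)))
m = Rational(1, 3) (m = Mul(Rational(1, 3), Mul(4, Pow(4, -1))) = Mul(Rational(1, 3), Mul(4, Rational(1, 4))) = Mul(Rational(1, 3), 1) = Rational(1, 3) ≈ 0.33333)
Function('g')(Y, O) = Add(Rational(1, 3), O, Y) (Function('g')(Y, O) = Add(Add(Y, O), Rational(1, 3)) = Add(Add(O, Y), Rational(1, 3)) = Add(Rational(1, 3), O, Y))
Mul(Function('g')(Function('k')(4), -10), Add(52, Function('H')(-2))) = Mul(Add(Rational(1, 3), -10, Mul(2, Pow(4, 2))), Add(52, 3)) = Mul(Add(Rational(1, 3), -10, Mul(2, 16)), 55) = Mul(Add(Rational(1, 3), -10, 32), 55) = Mul(Rational(67, 3), 55) = Rational(3685, 3)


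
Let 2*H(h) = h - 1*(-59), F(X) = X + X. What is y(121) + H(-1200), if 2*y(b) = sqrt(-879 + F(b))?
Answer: -1141/2 + 7*I*sqrt(13)/2 ≈ -570.5 + 12.619*I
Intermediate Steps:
F(X) = 2*X
H(h) = 59/2 + h/2 (H(h) = (h - 1*(-59))/2 = (h + 59)/2 = (59 + h)/2 = 59/2 + h/2)
y(b) = sqrt(-879 + 2*b)/2
y(121) + H(-1200) = sqrt(-879 + 2*121)/2 + (59/2 + (1/2)*(-1200)) = sqrt(-879 + 242)/2 + (59/2 - 600) = sqrt(-637)/2 - 1141/2 = (7*I*sqrt(13))/2 - 1141/2 = 7*I*sqrt(13)/2 - 1141/2 = -1141/2 + 7*I*sqrt(13)/2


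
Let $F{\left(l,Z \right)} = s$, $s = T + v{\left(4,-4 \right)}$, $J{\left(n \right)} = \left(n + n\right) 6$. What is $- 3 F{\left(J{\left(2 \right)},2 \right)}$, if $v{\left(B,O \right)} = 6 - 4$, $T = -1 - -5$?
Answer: $-18$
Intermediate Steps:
$T = 4$ ($T = -1 + 5 = 4$)
$v{\left(B,O \right)} = 2$ ($v{\left(B,O \right)} = 6 - 4 = 2$)
$J{\left(n \right)} = 12 n$ ($J{\left(n \right)} = 2 n 6 = 12 n$)
$s = 6$ ($s = 4 + 2 = 6$)
$F{\left(l,Z \right)} = 6$
$- 3 F{\left(J{\left(2 \right)},2 \right)} = \left(-3\right) 6 = -18$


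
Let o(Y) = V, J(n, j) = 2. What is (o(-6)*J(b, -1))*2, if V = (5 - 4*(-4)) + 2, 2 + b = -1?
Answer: 92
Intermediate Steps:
b = -3 (b = -2 - 1 = -3)
V = 23 (V = (5 + 16) + 2 = 21 + 2 = 23)
o(Y) = 23
(o(-6)*J(b, -1))*2 = (23*2)*2 = 46*2 = 92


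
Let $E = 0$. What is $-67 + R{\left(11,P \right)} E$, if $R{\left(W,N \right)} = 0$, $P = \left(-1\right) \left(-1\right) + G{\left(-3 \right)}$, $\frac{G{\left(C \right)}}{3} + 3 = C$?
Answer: $-67$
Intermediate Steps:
$G{\left(C \right)} = -9 + 3 C$
$P = -17$ ($P = \left(-1\right) \left(-1\right) + \left(-9 + 3 \left(-3\right)\right) = 1 - 18 = -17$)
$-67 + R{\left(11,P \right)} E = -67 + 0 \cdot 0 = -67 + 0 = -67$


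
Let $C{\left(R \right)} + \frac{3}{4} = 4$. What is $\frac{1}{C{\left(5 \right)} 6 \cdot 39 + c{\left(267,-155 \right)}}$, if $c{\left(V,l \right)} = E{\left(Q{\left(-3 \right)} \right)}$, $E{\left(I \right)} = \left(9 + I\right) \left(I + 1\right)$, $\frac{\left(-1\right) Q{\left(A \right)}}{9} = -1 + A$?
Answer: $\frac{2}{4851} \approx 0.00041229$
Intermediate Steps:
$C{\left(R \right)} = \frac{13}{4}$ ($C{\left(R \right)} = - \frac{3}{4} + 4 = \frac{13}{4}$)
$Q{\left(A \right)} = 9 - 9 A$ ($Q{\left(A \right)} = - 9 \left(-1 + A\right) = 9 - 9 A$)
$E{\left(I \right)} = \left(1 + I\right) \left(9 + I\right)$ ($E{\left(I \right)} = \left(9 + I\right) \left(1 + I\right) = \left(1 + I\right) \left(9 + I\right)$)
$c{\left(V,l \right)} = 1665$ ($c{\left(V,l \right)} = 9 + \left(9 - -27\right)^{2} + 10 \left(9 - -27\right) = 9 + \left(9 + 27\right)^{2} + 10 \left(9 + 27\right) = 9 + 36^{2} + 10 \cdot 36 = 9 + 1296 + 360 = 1665$)
$\frac{1}{C{\left(5 \right)} 6 \cdot 39 + c{\left(267,-155 \right)}} = \frac{1}{\frac{13}{4} \cdot 6 \cdot 39 + 1665} = \frac{1}{\frac{39}{2} \cdot 39 + 1665} = \frac{1}{\frac{1521}{2} + 1665} = \frac{1}{\frac{4851}{2}} = \frac{2}{4851}$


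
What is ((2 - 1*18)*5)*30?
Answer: -2400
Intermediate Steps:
((2 - 1*18)*5)*30 = ((2 - 18)*5)*30 = -16*5*30 = -80*30 = -2400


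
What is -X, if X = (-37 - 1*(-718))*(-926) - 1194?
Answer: 631800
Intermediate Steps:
X = -631800 (X = (-37 + 718)*(-926) - 1194 = 681*(-926) - 1194 = -630606 - 1194 = -631800)
-X = -1*(-631800) = 631800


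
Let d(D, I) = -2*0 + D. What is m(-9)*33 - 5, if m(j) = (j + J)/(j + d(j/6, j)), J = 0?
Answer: 163/7 ≈ 23.286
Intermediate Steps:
d(D, I) = D (d(D, I) = 0 + D = D)
m(j) = 6/7 (m(j) = (j + 0)/(j + j/6) = j/(j + j*(⅙)) = j/(j + j/6) = j/((7*j/6)) = j*(6/(7*j)) = 6/7)
m(-9)*33 - 5 = (6/7)*33 - 5 = 198/7 - 5 = 163/7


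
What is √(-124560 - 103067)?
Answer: I*√227627 ≈ 477.1*I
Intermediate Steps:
√(-124560 - 103067) = √(-227627) = I*√227627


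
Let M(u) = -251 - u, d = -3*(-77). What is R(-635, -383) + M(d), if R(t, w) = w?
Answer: -865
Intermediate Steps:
d = 231
R(-635, -383) + M(d) = -383 + (-251 - 1*231) = -383 + (-251 - 231) = -383 - 482 = -865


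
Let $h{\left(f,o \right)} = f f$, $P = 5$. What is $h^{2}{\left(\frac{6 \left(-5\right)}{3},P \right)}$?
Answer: $10000$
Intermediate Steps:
$h{\left(f,o \right)} = f^{2}$
$h^{2}{\left(\frac{6 \left(-5\right)}{3},P \right)} = \left(\left(\frac{6 \left(-5\right)}{3}\right)^{2}\right)^{2} = \left(\left(\left(-30\right) \frac{1}{3}\right)^{2}\right)^{2} = \left(\left(-10\right)^{2}\right)^{2} = 100^{2} = 10000$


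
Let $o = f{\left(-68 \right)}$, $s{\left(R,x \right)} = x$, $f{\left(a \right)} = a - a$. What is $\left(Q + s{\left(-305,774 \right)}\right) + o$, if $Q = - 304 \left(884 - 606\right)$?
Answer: $-83738$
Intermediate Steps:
$f{\left(a \right)} = 0$
$o = 0$
$Q = -84512$ ($Q = \left(-304\right) 278 = -84512$)
$\left(Q + s{\left(-305,774 \right)}\right) + o = \left(-84512 + 774\right) + 0 = -83738 + 0 = -83738$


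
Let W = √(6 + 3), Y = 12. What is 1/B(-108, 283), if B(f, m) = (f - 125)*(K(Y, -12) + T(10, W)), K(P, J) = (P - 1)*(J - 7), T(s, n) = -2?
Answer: 1/49163 ≈ 2.0340e-5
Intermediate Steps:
W = 3 (W = √9 = 3)
K(P, J) = (-1 + P)*(-7 + J)
B(f, m) = 26375 - 211*f (B(f, m) = (f - 125)*((7 - 1*(-12) - 7*12 - 12*12) - 2) = (-125 + f)*((7 + 12 - 84 - 144) - 2) = (-125 + f)*(-209 - 2) = (-125 + f)*(-211) = 26375 - 211*f)
1/B(-108, 283) = 1/(26375 - 211*(-108)) = 1/(26375 + 22788) = 1/49163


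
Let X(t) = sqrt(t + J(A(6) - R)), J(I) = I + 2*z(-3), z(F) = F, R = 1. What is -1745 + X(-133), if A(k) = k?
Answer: -1745 + I*sqrt(134) ≈ -1745.0 + 11.576*I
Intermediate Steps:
J(I) = -6 + I (J(I) = I + 2*(-3) = I - 6 = -6 + I)
X(t) = sqrt(-1 + t) (X(t) = sqrt(t + (-6 + (6 - 1*1))) = sqrt(t + (-6 + (6 - 1))) = sqrt(t + (-6 + 5)) = sqrt(t - 1) = sqrt(-1 + t))
-1745 + X(-133) = -1745 + sqrt(-1 - 133) = -1745 + sqrt(-134) = -1745 + I*sqrt(134)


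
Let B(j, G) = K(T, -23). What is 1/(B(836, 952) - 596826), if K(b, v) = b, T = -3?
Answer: -1/596829 ≈ -1.6755e-6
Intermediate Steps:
B(j, G) = -3
1/(B(836, 952) - 596826) = 1/(-3 - 596826) = 1/(-596829) = -1/596829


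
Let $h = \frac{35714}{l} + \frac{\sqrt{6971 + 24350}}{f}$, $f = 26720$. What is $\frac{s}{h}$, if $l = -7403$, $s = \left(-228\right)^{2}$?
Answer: $- \frac{172152759913417113600}{15976226972624423} - \frac{1335508913333760 \sqrt{31321}}{15976226972624423} \approx -10790.0$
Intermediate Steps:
$s = 51984$
$h = - \frac{35714}{7403} + \frac{\sqrt{31321}}{26720}$ ($h = \frac{35714}{-7403} + \frac{\sqrt{6971 + 24350}}{26720} = 35714 \left(- \frac{1}{7403}\right) + \sqrt{31321} \cdot \frac{1}{26720} = - \frac{35714}{7403} + \frac{\sqrt{31321}}{26720} \approx -4.8176$)
$\frac{s}{h} = \frac{51984}{- \frac{35714}{7403} + \frac{\sqrt{31321}}{26720}}$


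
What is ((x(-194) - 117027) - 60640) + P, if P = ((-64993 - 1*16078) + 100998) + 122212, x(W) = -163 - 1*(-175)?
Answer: -35516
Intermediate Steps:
x(W) = 12 (x(W) = -163 + 175 = 12)
P = 142139 (P = ((-64993 - 16078) + 100998) + 122212 = (-81071 + 100998) + 122212 = 19927 + 122212 = 142139)
((x(-194) - 117027) - 60640) + P = ((12 - 117027) - 60640) + 142139 = (-117015 - 60640) + 142139 = -177655 + 142139 = -35516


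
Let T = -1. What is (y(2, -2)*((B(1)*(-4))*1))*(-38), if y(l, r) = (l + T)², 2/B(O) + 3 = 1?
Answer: -152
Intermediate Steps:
B(O) = -1 (B(O) = 2/(-3 + 1) = 2/(-2) = 2*(-½) = -1)
y(l, r) = (-1 + l)² (y(l, r) = (l - 1)² = (-1 + l)²)
(y(2, -2)*((B(1)*(-4))*1))*(-38) = ((-1 + 2)²*(-1*(-4)*1))*(-38) = (1²*(4*1))*(-38) = (1*4)*(-38) = 4*(-38) = -152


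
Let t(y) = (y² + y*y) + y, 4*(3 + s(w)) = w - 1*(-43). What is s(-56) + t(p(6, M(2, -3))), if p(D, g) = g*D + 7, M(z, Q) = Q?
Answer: 899/4 ≈ 224.75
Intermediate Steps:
s(w) = 31/4 + w/4 (s(w) = -3 + (w - 1*(-43))/4 = -3 + (w + 43)/4 = -3 + (43 + w)/4 = -3 + (43/4 + w/4) = 31/4 + w/4)
p(D, g) = 7 + D*g (p(D, g) = D*g + 7 = 7 + D*g)
t(y) = y + 2*y² (t(y) = (y² + y²) + y = 2*y² + y = y + 2*y²)
s(-56) + t(p(6, M(2, -3))) = (31/4 + (¼)*(-56)) + (7 + 6*(-3))*(1 + 2*(7 + 6*(-3))) = (31/4 - 14) + (7 - 18)*(1 + 2*(7 - 18)) = -25/4 - 11*(1 + 2*(-11)) = -25/4 - 11*(1 - 22) = -25/4 - 11*(-21) = -25/4 + 231 = 899/4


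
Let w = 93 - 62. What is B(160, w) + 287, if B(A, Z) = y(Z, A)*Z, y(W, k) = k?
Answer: 5247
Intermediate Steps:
w = 31
B(A, Z) = A*Z
B(160, w) + 287 = 160*31 + 287 = 4960 + 287 = 5247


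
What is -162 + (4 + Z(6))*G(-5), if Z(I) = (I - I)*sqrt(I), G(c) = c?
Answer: -182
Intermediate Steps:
Z(I) = 0 (Z(I) = 0*sqrt(I) = 0)
-162 + (4 + Z(6))*G(-5) = -162 + (4 + 0)*(-5) = -162 + 4*(-5) = -162 - 20 = -182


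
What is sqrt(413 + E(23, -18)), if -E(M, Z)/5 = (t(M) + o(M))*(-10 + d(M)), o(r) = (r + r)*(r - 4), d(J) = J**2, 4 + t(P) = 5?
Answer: 2*I*sqrt(567553) ≈ 1506.7*I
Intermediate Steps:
t(P) = 1 (t(P) = -4 + 5 = 1)
o(r) = 2*r*(-4 + r) (o(r) = (2*r)*(-4 + r) = 2*r*(-4 + r))
E(M, Z) = -5*(1 + 2*M*(-4 + M))*(-10 + M**2)
sqrt(413 + E(23, -18)) = sqrt(413 + (50 - 400*23 - 10*23**4 + 40*23**3 + 95*23**2)) = sqrt(413 + (50 - 9200 - 10*279841 + 40*12167 + 95*529)) = sqrt(413 + (50 - 9200 - 2798410 + 486680 + 50255)) = sqrt(413 - 2270625) = sqrt(-2270212) = 2*I*sqrt(567553)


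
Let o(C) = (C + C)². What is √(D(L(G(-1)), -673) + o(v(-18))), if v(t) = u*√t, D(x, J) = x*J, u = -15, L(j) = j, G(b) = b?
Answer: I*√15527 ≈ 124.61*I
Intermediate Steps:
D(x, J) = J*x
v(t) = -15*√t
o(C) = 4*C² (o(C) = (2*C)² = 4*C²)
√(D(L(G(-1)), -673) + o(v(-18))) = √(-673*(-1) + 4*(-45*I*√2)²) = √(673 + 4*(-45*I*√2)²) = √(673 + 4*(-4050)) = √(673 - 16200) = √(-15527) = I*√15527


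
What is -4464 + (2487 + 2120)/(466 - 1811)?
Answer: -6008687/1345 ≈ -4467.4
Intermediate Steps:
-4464 + (2487 + 2120)/(466 - 1811) = -4464 + 4607/(-1345) = -4464 + 4607*(-1/1345) = -4464 - 4607/1345 = -6008687/1345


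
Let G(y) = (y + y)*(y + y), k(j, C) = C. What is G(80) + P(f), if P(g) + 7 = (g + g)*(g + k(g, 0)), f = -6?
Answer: 25665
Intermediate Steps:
G(y) = 4*y**2 (G(y) = (2*y)*(2*y) = 4*y**2)
P(g) = -7 + 2*g**2 (P(g) = -7 + (g + g)*(g + 0) = -7 + (2*g)*g = -7 + 2*g**2)
G(80) + P(f) = 4*80**2 + (-7 + 2*(-6)**2) = 4*6400 + (-7 + 2*36) = 25600 + (-7 + 72) = 25600 + 65 = 25665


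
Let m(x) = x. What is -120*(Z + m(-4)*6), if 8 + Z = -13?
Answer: 5400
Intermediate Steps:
Z = -21 (Z = -8 - 13 = -21)
-120*(Z + m(-4)*6) = -120*(-21 - 4*6) = -120*(-21 - 24) = -120*(-45) = 5400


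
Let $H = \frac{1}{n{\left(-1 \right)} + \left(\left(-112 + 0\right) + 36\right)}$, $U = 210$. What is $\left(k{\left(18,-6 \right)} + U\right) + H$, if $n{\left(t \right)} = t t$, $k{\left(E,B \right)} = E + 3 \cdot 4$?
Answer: $\frac{17999}{75} \approx 239.99$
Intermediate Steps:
$k{\left(E,B \right)} = 12 + E$ ($k{\left(E,B \right)} = E + 12 = 12 + E$)
$n{\left(t \right)} = t^{2}$
$H = - \frac{1}{75}$ ($H = \frac{1}{\left(-1\right)^{2} + \left(\left(-112 + 0\right) + 36\right)} = \frac{1}{1 + \left(-112 + 36\right)} = \frac{1}{1 - 76} = \frac{1}{-75} = - \frac{1}{75} \approx -0.013333$)
$\left(k{\left(18,-6 \right)} + U\right) + H = \left(\left(12 + 18\right) + 210\right) - \frac{1}{75} = \left(30 + 210\right) - \frac{1}{75} = 240 - \frac{1}{75} = \frac{17999}{75}$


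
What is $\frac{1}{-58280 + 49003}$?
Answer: $- \frac{1}{9277} \approx -0.00010779$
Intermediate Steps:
$\frac{1}{-58280 + 49003} = \frac{1}{-9277} = - \frac{1}{9277}$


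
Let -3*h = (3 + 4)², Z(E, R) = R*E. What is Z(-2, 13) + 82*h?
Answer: -4096/3 ≈ -1365.3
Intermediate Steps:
Z(E, R) = E*R
h = -49/3 (h = -(3 + 4)²/3 = -⅓*7² = -⅓*49 = -49/3 ≈ -16.333)
Z(-2, 13) + 82*h = -2*13 + 82*(-49/3) = -26 - 4018/3 = -4096/3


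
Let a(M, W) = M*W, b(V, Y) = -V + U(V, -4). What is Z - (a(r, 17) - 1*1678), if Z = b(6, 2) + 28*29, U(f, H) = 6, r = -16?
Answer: 2762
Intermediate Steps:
b(V, Y) = 6 - V (b(V, Y) = -V + 6 = 6 - V)
Z = 812 (Z = (6 - 1*6) + 28*29 = (6 - 6) + 812 = 0 + 812 = 812)
Z - (a(r, 17) - 1*1678) = 812 - (-16*17 - 1*1678) = 812 - (-272 - 1678) = 812 - 1*(-1950) = 812 + 1950 = 2762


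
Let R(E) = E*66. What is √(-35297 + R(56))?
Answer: I*√31601 ≈ 177.77*I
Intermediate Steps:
R(E) = 66*E
√(-35297 + R(56)) = √(-35297 + 66*56) = √(-35297 + 3696) = √(-31601) = I*√31601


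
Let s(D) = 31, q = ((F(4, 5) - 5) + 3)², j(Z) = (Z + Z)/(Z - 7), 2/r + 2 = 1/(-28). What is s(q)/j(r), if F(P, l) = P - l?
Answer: 2015/16 ≈ 125.94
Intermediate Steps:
r = -56/57 (r = 2/(-2 + 1/(-28)) = 2/(-2 - 1/28) = 2/(-57/28) = 2*(-28/57) = -56/57 ≈ -0.98246)
j(Z) = 2*Z/(-7 + Z) (j(Z) = (2*Z)/(-7 + Z) = 2*Z/(-7 + Z))
q = 9 (q = (((4 - 1*5) - 5) + 3)² = (((4 - 5) - 5) + 3)² = ((-1 - 5) + 3)² = (-6 + 3)² = (-3)² = 9)
s(q)/j(r) = 31/((2*(-56/57)/(-7 - 56/57))) = 31/((2*(-56/57)/(-455/57))) = 31/((2*(-56/57)*(-57/455))) = 31/(16/65) = 31*(65/16) = 2015/16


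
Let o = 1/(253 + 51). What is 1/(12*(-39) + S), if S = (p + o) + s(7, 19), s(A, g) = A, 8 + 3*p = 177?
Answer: -912/369053 ≈ -0.0024712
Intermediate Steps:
p = 169/3 (p = -8/3 + (⅓)*177 = -8/3 + 59 = 169/3 ≈ 56.333)
o = 1/304 ≈ 0.0032895
S = 57763/912 (S = (169/3 + 1/304) + 7 = 51379/912 + 7 = 57763/912 ≈ 63.337)
1/(12*(-39) + S) = 1/(12*(-39) + 57763/912) = 1/(-468 + 57763/912) = 1/(-369053/912) = -912/369053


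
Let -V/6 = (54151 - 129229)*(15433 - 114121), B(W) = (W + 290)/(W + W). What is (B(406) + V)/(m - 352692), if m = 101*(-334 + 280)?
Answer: 51865083647/417837 ≈ 1.2413e+5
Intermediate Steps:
B(W) = (290 + W)/(2*W) (B(W) = (290 + W)/((2*W)) = (290 + W)*(1/(2*W)) = (290 + W)/(2*W))
m = -5454 (m = 101*(-54) = -5454)
V = -44455785984 (V = -6*(54151 - 129229)*(15433 - 114121) = -(-450468)*(-98688) = -6*7409297664 = -44455785984)
(B(406) + V)/(m - 352692) = ((½)*(290 + 406)/406 - 44455785984)/(-5454 - 352692) = ((½)*(1/406)*696 - 44455785984)/(-358146) = (6/7 - 44455785984)*(-1/358146) = -311190501882/7*(-1/358146) = 51865083647/417837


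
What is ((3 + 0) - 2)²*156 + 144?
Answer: 300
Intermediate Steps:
((3 + 0) - 2)²*156 + 144 = (3 - 2)²*156 + 144 = 1²*156 + 144 = 1*156 + 144 = 156 + 144 = 300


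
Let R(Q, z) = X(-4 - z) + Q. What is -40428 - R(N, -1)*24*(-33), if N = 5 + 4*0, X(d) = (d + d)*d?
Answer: -22212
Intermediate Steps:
X(d) = 2*d**2 (X(d) = (2*d)*d = 2*d**2)
N = 5 (N = 5 + 0 = 5)
R(Q, z) = Q + 2*(-4 - z)**2 (R(Q, z) = 2*(-4 - z)**2 + Q = Q + 2*(-4 - z)**2)
-40428 - R(N, -1)*24*(-33) = -40428 - (5 + 2*(4 - 1)**2)*24*(-33) = -40428 - (5 + 2*3**2)*24*(-33) = -40428 - (5 + 2*9)*24*(-33) = -40428 - (5 + 18)*24*(-33) = -40428 - 23*24*(-33) = -40428 - 552*(-33) = -40428 - 1*(-18216) = -40428 + 18216 = -22212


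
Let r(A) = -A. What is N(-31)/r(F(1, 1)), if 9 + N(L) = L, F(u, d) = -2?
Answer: -20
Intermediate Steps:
N(L) = -9 + L
N(-31)/r(F(1, 1)) = (-9 - 31)/((-1*(-2))) = -40/2 = -40*½ = -20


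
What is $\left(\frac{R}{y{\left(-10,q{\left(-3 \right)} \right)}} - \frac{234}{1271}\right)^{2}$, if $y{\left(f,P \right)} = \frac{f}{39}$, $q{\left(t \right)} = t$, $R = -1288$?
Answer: $\frac{1018967223042756}{40386025} \approx 2.5231 \cdot 10^{7}$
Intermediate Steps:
$y{\left(f,P \right)} = \frac{f}{39}$ ($y{\left(f,P \right)} = f \frac{1}{39} = \frac{f}{39}$)
$\left(\frac{R}{y{\left(-10,q{\left(-3 \right)} \right)}} - \frac{234}{1271}\right)^{2} = \left(- \frac{1288}{\frac{1}{39} \left(-10\right)} - \frac{234}{1271}\right)^{2} = \left(- \frac{1288}{- \frac{10}{39}} - \frac{234}{1271}\right)^{2} = \left(\left(-1288\right) \left(- \frac{39}{10}\right) - \frac{234}{1271}\right)^{2} = \left(\frac{25116}{5} - \frac{234}{1271}\right)^{2} = \left(\frac{31921266}{6355}\right)^{2} = \frac{1018967223042756}{40386025}$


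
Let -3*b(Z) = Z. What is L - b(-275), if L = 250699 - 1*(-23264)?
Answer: 821614/3 ≈ 2.7387e+5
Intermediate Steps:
b(Z) = -Z/3
L = 273963 (L = 250699 + 23264 = 273963)
L - b(-275) = 273963 - (-1)*(-275)/3 = 273963 - 1*275/3 = 273963 - 275/3 = 821614/3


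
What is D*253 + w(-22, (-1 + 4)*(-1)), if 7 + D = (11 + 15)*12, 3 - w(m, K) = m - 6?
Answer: 77196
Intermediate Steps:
w(m, K) = 9 - m (w(m, K) = 3 - (m - 6) = 3 - (-6 + m) = 3 + (6 - m) = 9 - m)
D = 305 (D = -7 + (11 + 15)*12 = -7 + 26*12 = -7 + 312 = 305)
D*253 + w(-22, (-1 + 4)*(-1)) = 305*253 + (9 - 1*(-22)) = 77165 + (9 + 22) = 77165 + 31 = 77196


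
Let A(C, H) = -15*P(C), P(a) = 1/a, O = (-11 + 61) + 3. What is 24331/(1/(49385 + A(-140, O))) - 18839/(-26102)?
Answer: 439094280664569/365428 ≈ 1.2016e+9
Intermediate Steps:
O = 53 (O = 50 + 3 = 53)
A(C, H) = -15/C
24331/(1/(49385 + A(-140, O))) - 18839/(-26102) = 24331/(1/(49385 - 15/(-140))) - 18839/(-26102) = 24331/(1/(49385 - 15*(-1/140))) - 18839*(-1/26102) = 24331/(1/(49385 + 3/28)) + 18839/26102 = 24331/(1/(1382783/28)) + 18839/26102 = 24331/(28/1382783) + 18839/26102 = 24331*(1382783/28) + 18839/26102 = 33644493173/28 + 18839/26102 = 439094280664569/365428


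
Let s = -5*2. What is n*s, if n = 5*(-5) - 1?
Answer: 260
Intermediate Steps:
s = -10
n = -26 (n = -25 - 1 = -26)
n*s = -26*(-10) = 260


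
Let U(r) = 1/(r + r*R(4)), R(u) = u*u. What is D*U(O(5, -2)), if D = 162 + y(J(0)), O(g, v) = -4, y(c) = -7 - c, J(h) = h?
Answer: -155/68 ≈ -2.2794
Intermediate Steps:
R(u) = u**2
U(r) = 1/(17*r) (U(r) = 1/(r + r*4**2) = 1/(r + r*16) = 1/(r + 16*r) = 1/(17*r))
D = 155 (D = 162 + (-7 - 1*0) = 162 + (-7 + 0) = 162 - 7 = 155)
D*U(O(5, -2)) = 155*((1/17)/(-4)) = 155*((1/17)*(-1/4)) = 155*(-1/68) = -155/68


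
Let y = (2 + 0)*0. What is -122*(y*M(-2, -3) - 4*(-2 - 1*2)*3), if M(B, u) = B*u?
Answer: -5856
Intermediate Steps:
y = 0 (y = 2*0 = 0)
-122*(y*M(-2, -3) - 4*(-2 - 1*2)*3) = -122*(0*(-2*(-3)) - 4*(-2 - 1*2)*3) = -122*(0*6 - 4*(-2 - 2)*3) = -122*(0 - 4*(-4)*3) = -122*(0 + 16*3) = -122*(0 + 48) = -122*48 = -5856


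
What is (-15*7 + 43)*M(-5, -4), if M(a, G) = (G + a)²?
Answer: -5022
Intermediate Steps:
(-15*7 + 43)*M(-5, -4) = (-15*7 + 43)*(-4 - 5)² = (-105 + 43)*(-9)² = -62*81 = -5022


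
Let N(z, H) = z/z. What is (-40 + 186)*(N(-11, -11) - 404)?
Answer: -58838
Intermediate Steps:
N(z, H) = 1
(-40 + 186)*(N(-11, -11) - 404) = (-40 + 186)*(1 - 404) = 146*(-403) = -58838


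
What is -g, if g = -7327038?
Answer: 7327038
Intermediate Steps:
-g = -1*(-7327038) = 7327038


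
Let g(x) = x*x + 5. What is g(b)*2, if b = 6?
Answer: 82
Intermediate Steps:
g(x) = 5 + x² (g(x) = x² + 5 = 5 + x²)
g(b)*2 = (5 + 6²)*2 = (5 + 36)*2 = 41*2 = 82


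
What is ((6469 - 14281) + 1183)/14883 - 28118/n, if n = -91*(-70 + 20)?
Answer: -224321072/33858825 ≈ -6.6252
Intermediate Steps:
n = 4550 (n = -91*(-50) = 4550)
((6469 - 14281) + 1183)/14883 - 28118/n = ((6469 - 14281) + 1183)/14883 - 28118/4550 = (-7812 + 1183)*(1/14883) - 28118*1/4550 = -6629*1/14883 - 14059/2275 = -6629/14883 - 14059/2275 = -224321072/33858825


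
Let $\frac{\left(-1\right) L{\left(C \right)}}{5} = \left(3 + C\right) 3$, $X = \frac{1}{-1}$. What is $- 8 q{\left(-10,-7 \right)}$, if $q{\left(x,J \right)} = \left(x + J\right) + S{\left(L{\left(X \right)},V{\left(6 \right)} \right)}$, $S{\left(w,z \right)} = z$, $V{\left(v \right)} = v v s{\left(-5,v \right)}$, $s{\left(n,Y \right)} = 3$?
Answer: $-728$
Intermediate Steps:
$X = -1$
$L{\left(C \right)} = -45 - 15 C$ ($L{\left(C \right)} = - 5 \left(3 + C\right) 3 = - 5 \left(9 + 3 C\right) = -45 - 15 C$)
$V{\left(v \right)} = 3 v^{2}$ ($V{\left(v \right)} = v v 3 = v^{2} \cdot 3 = 3 v^{2}$)
$q{\left(x,J \right)} = 108 + J + x$ ($q{\left(x,J \right)} = \left(x + J\right) + 3 \cdot 6^{2} = \left(J + x\right) + 3 \cdot 36 = \left(J + x\right) + 108 = 108 + J + x$)
$- 8 q{\left(-10,-7 \right)} = - 8 \left(108 - 7 - 10\right) = \left(-8\right) 91 = -728$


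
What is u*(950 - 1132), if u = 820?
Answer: -149240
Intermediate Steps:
u*(950 - 1132) = 820*(950 - 1132) = 820*(-182) = -149240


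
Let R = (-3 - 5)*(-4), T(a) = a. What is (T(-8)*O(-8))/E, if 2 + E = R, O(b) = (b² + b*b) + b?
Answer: -32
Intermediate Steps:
O(b) = b + 2*b² (O(b) = (b² + b²) + b = 2*b² + b = b + 2*b²)
R = 32 (R = -8*(-4) = 32)
E = 30 (E = -2 + 32 = 30)
(T(-8)*O(-8))/E = -(-64)*(1 + 2*(-8))/30 = -(-64)*(1 - 16)*(1/30) = -(-64)*(-15)*(1/30) = -8*120*(1/30) = -960*1/30 = -32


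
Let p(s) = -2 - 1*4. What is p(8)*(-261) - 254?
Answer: 1312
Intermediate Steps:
p(s) = -6 (p(s) = -2 - 4 = -6)
p(8)*(-261) - 254 = -6*(-261) - 254 = 1566 - 254 = 1312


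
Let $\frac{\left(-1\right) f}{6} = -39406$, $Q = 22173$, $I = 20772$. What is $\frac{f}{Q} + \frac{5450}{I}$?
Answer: $\frac{44141153}{4040154} \approx 10.926$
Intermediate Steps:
$f = 236436$ ($f = \left(-6\right) \left(-39406\right) = 236436$)
$\frac{f}{Q} + \frac{5450}{I} = \frac{236436}{22173} + \frac{5450}{20772} = 236436 \cdot \frac{1}{22173} + 5450 \cdot \frac{1}{20772} = \frac{4148}{389} + \frac{2725}{10386} = \frac{44141153}{4040154}$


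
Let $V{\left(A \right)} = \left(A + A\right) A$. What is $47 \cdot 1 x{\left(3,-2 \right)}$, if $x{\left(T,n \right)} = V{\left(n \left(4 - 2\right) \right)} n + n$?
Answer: $-3102$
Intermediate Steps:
$V{\left(A \right)} = 2 A^{2}$ ($V{\left(A \right)} = 2 A A = 2 A^{2}$)
$x{\left(T,n \right)} = n + 8 n^{3}$ ($x{\left(T,n \right)} = 2 \left(n \left(4 - 2\right)\right)^{2} n + n = 2 \left(n 2\right)^{2} n + n = 2 \left(2 n\right)^{2} n + n = 2 \cdot 4 n^{2} n + n = 8 n^{2} n + n = 8 n^{3} + n = n + 8 n^{3}$)
$47 \cdot 1 x{\left(3,-2 \right)} = 47 \cdot 1 \left(-2 + 8 \left(-2\right)^{3}\right) = 47 \left(-2 + 8 \left(-8\right)\right) = 47 \left(-2 - 64\right) = 47 \left(-66\right) = -3102$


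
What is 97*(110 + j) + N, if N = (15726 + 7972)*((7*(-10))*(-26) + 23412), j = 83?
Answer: 597966657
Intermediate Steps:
N = 597947936 (N = 23698*(-70*(-26) + 23412) = 23698*(1820 + 23412) = 23698*25232 = 597947936)
97*(110 + j) + N = 97*(110 + 83) + 597947936 = 97*193 + 597947936 = 18721 + 597947936 = 597966657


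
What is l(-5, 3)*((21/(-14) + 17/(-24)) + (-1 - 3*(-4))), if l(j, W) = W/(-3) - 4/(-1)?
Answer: 211/8 ≈ 26.375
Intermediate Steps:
l(j, W) = 4 - W/3 (l(j, W) = W*(-⅓) - 4*(-1) = -W/3 + 4 = 4 - W/3)
l(-5, 3)*((21/(-14) + 17/(-24)) + (-1 - 3*(-4))) = (4 - ⅓*3)*((21/(-14) + 17/(-24)) + (-1 - 3*(-4))) = (4 - 1)*((21*(-1/14) + 17*(-1/24)) + (-1 + 12)) = 3*((-3/2 - 17/24) + 11) = 3*(-53/24 + 11) = 3*(211/24) = 211/8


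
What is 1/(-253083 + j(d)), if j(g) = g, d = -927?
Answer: -1/254010 ≈ -3.9369e-6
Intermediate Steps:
1/(-253083 + j(d)) = 1/(-253083 - 927) = 1/(-254010) = -1/254010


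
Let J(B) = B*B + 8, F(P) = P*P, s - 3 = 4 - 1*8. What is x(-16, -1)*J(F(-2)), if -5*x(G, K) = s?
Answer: 24/5 ≈ 4.8000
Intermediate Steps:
s = -1 (s = 3 + (4 - 1*8) = 3 + (4 - 8) = 3 - 4 = -1)
x(G, K) = 1/5 (x(G, K) = -1/5*(-1) = 1/5)
F(P) = P**2
J(B) = 8 + B**2 (J(B) = B**2 + 8 = 8 + B**2)
x(-16, -1)*J(F(-2)) = (8 + ((-2)**2)**2)/5 = (8 + 4**2)/5 = (8 + 16)/5 = (1/5)*24 = 24/5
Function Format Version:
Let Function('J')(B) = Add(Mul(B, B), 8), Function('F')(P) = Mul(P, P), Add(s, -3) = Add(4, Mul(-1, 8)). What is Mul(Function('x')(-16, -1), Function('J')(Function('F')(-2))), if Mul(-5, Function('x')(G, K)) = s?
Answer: Rational(24, 5) ≈ 4.8000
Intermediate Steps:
s = -1 (s = Add(3, Add(4, Mul(-1, 8))) = Add(3, Add(4, -8)) = Add(3, -4) = -1)
Function('x')(G, K) = Rational(1, 5) (Function('x')(G, K) = Mul(Rational(-1, 5), -1) = Rational(1, 5))
Function('F')(P) = Pow(P, 2)
Function('J')(B) = Add(8, Pow(B, 2)) (Function('J')(B) = Add(Pow(B, 2), 8) = Add(8, Pow(B, 2)))
Mul(Function('x')(-16, -1), Function('J')(Function('F')(-2))) = Mul(Rational(1, 5), Add(8, Pow(Pow(-2, 2), 2))) = Mul(Rational(1, 5), Add(8, Pow(4, 2))) = Mul(Rational(1, 5), Add(8, 16)) = Mul(Rational(1, 5), 24) = Rational(24, 5)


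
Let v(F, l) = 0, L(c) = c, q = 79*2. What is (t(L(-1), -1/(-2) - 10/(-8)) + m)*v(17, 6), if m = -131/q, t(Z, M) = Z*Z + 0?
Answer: 0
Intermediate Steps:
q = 158
t(Z, M) = Z² (t(Z, M) = Z² + 0 = Z²)
m = -131/158 ≈ -0.82911
(t(L(-1), -1/(-2) - 10/(-8)) + m)*v(17, 6) = ((-1)² - 131/158)*0 = (1 - 131/158)*0 = (27/158)*0 = 0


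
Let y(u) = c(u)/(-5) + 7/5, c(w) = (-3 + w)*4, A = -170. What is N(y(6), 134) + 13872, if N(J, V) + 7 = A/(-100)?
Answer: 138667/10 ≈ 13867.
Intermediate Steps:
c(w) = -12 + 4*w
y(u) = 19/5 - 4*u/5 (y(u) = (-12 + 4*u)/(-5) + 7/5 = (-12 + 4*u)*(-1/5) + 7*(1/5) = (12/5 - 4*u/5) + 7/5 = 19/5 - 4*u/5)
N(J, V) = -53/10 (N(J, V) = -7 - 170/(-100) = -7 - 170*(-1/100) = -7 + 17/10 = -53/10)
N(y(6), 134) + 13872 = -53/10 + 13872 = 138667/10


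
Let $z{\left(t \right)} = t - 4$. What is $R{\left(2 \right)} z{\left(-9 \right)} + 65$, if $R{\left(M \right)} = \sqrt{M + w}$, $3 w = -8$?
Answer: $65 - \frac{13 i \sqrt{6}}{3} \approx 65.0 - 10.614 i$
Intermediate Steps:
$w = - \frac{8}{3}$ ($w = \frac{1}{3} \left(-8\right) = - \frac{8}{3} \approx -2.6667$)
$R{\left(M \right)} = \sqrt{- \frac{8}{3} + M}$ ($R{\left(M \right)} = \sqrt{M - \frac{8}{3}} = \sqrt{- \frac{8}{3} + M}$)
$z{\left(t \right)} = -4 + t$ ($z{\left(t \right)} = t - 4 = -4 + t$)
$R{\left(2 \right)} z{\left(-9 \right)} + 65 = \frac{\sqrt{-24 + 9 \cdot 2}}{3} \left(-4 - 9\right) + 65 = \frac{\sqrt{-24 + 18}}{3} \left(-13\right) + 65 = \frac{\sqrt{-6}}{3} \left(-13\right) + 65 = \frac{i \sqrt{6}}{3} \left(-13\right) + 65 = - \frac{13 i \sqrt{6}}{3} + 65 = 65 - \frac{13 i \sqrt{6}}{3}$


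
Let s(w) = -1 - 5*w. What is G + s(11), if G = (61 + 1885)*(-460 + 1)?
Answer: -893270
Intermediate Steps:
G = -893214 (G = 1946*(-459) = -893214)
G + s(11) = -893214 + (-1 - 5*11) = -893214 + (-1 - 55) = -893214 - 56 = -893270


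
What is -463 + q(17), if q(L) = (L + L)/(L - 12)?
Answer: -2281/5 ≈ -456.20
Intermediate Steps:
q(L) = 2*L/(-12 + L) (q(L) = (2*L)/(-12 + L) = 2*L/(-12 + L))
-463 + q(17) = -463 + 2*17/(-12 + 17) = -463 + 2*17/5 = -463 + 2*17*(⅕) = -463 + 34/5 = -2281/5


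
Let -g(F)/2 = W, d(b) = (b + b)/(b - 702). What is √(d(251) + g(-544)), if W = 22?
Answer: I*√9176046/451 ≈ 6.7166*I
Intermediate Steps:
d(b) = 2*b/(-702 + b) (d(b) = (2*b)/(-702 + b) = 2*b/(-702 + b))
g(F) = -44 (g(F) = -2*22 = -44)
√(d(251) + g(-544)) = √(2*251/(-702 + 251) - 44) = √(2*251/(-451) - 44) = √(2*251*(-1/451) - 44) = √(-502/451 - 44) = √(-20346/451) = I*√9176046/451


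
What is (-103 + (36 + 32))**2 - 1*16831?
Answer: -15606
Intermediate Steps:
(-103 + (36 + 32))**2 - 1*16831 = (-103 + 68)**2 - 16831 = (-35)**2 - 16831 = 1225 - 16831 = -15606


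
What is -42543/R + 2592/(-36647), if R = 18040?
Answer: -1605833001/661111880 ≈ -2.4290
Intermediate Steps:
-42543/R + 2592/(-36647) = -42543/18040 + 2592/(-36647) = -42543*1/18040 + 2592*(-1/36647) = -42543/18040 - 2592/36647 = -1605833001/661111880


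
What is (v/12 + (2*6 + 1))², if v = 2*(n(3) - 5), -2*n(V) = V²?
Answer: 18769/144 ≈ 130.34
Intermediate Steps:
n(V) = -V²/2
v = -19 (v = 2*(-½*3² - 5) = 2*(-½*9 - 5) = 2*(-9/2 - 5) = 2*(-19/2) = -19)
(v/12 + (2*6 + 1))² = (-19/12 + (2*6 + 1))² = (-19*1/12 + (12 + 1))² = (-19/12 + 13)² = (137/12)² = 18769/144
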